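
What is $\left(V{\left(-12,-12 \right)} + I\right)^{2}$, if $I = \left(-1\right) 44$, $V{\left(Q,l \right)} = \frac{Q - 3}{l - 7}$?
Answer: $\frac{674041}{361} \approx 1867.2$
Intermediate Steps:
$V{\left(Q,l \right)} = \frac{-3 + Q}{-7 + l}$
$I = -44$
$\left(V{\left(-12,-12 \right)} + I\right)^{2} = \left(\frac{-3 - 12}{-7 - 12} - 44\right)^{2} = \left(\frac{1}{-19} \left(-15\right) - 44\right)^{2} = \left(\left(- \frac{1}{19}\right) \left(-15\right) - 44\right)^{2} = \left(\frac{15}{19} - 44\right)^{2} = \left(- \frac{821}{19}\right)^{2} = \frac{674041}{361}$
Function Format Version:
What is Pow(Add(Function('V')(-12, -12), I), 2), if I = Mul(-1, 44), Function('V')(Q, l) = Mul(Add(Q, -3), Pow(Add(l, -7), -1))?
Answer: Rational(674041, 361) ≈ 1867.2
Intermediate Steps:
Function('V')(Q, l) = Mul(Pow(Add(-7, l), -1), Add(-3, Q)) (Function('V')(Q, l) = Mul(Add(-3, Q), Pow(Add(-7, l), -1)) = Mul(Pow(Add(-7, l), -1), Add(-3, Q)))
I = -44
Pow(Add(Function('V')(-12, -12), I), 2) = Pow(Add(Mul(Pow(Add(-7, -12), -1), Add(-3, -12)), -44), 2) = Pow(Add(Mul(Pow(-19, -1), -15), -44), 2) = Pow(Add(Mul(Rational(-1, 19), -15), -44), 2) = Pow(Add(Rational(15, 19), -44), 2) = Pow(Rational(-821, 19), 2) = Rational(674041, 361)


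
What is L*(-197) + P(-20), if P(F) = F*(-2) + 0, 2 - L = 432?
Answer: 84750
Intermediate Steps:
L = -430 (L = 2 - 1*432 = 2 - 432 = -430)
P(F) = -2*F (P(F) = -2*F + 0 = -2*F)
L*(-197) + P(-20) = -430*(-197) - 2*(-20) = 84710 + 40 = 84750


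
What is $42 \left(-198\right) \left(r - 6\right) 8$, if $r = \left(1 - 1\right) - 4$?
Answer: $665280$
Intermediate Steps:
$r = -4$ ($r = 0 - 4 = -4$)
$42 \left(-198\right) \left(r - 6\right) 8 = 42 \left(-198\right) \left(-4 - 6\right) 8 = - 8316 \left(\left(-10\right) 8\right) = \left(-8316\right) \left(-80\right) = 665280$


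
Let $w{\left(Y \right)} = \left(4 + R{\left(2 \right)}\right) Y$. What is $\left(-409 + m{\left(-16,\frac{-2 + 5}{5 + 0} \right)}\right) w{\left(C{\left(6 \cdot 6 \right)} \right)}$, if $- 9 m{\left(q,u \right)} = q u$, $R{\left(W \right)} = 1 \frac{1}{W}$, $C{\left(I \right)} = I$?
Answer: $- \frac{330426}{5} \approx -66085.0$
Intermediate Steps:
$R{\left(W \right)} = \frac{1}{W}$
$w{\left(Y \right)} = \frac{9 Y}{2}$ ($w{\left(Y \right)} = \left(4 + \frac{1}{2}\right) Y = \frac{9 Y}{2}$)
$m{\left(q,u \right)} = - \frac{q u}{9}$
$\left(-409 + m{\left(-16,\frac{-2 + 5}{5 + 0} \right)}\right) w{\left(C{\left(6 \cdot 6 \right)} \right)} = \left(-409 - - \frac{16 \frac{-2 + 5}{5 + 0}}{9}\right) \frac{9 \cdot 6 \cdot 6}{2} = \left(-409 - - \frac{16 \cdot \frac{3}{5}}{9}\right) \frac{9}{2} \cdot 36 = \left(-409 - - \frac{16 \cdot 3 \cdot \frac{1}{5}}{9}\right) 162 = \left(-409 - \left(- \frac{16}{9}\right) \frac{3}{5}\right) 162 = \left(-409 + \frac{16}{15}\right) 162 = \left(- \frac{6119}{15}\right) 162 = - \frac{330426}{5}$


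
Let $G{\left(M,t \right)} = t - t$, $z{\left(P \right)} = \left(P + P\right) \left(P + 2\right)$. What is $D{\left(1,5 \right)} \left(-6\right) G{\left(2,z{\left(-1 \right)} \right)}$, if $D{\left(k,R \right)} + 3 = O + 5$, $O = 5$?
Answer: $0$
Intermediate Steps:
$D{\left(k,R \right)} = 7$ ($D{\left(k,R \right)} = -3 + \left(5 + 5\right) = -3 + 10 = 7$)
$z{\left(P \right)} = 2 P \left(2 + P\right)$
$G{\left(M,t \right)} = 0$
$D{\left(1,5 \right)} \left(-6\right) G{\left(2,z{\left(-1 \right)} \right)} = 7 \left(-6\right) 0 = \left(-42\right) 0 = 0$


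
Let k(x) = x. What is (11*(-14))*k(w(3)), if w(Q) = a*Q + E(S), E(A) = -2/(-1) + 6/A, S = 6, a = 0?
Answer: -462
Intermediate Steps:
E(A) = 2 + 6/A (E(A) = -2*(-1) + 6/A = 2 + 6/A)
w(Q) = 3 (w(Q) = 0*Q + (2 + 6/6) = 0 + (2 + 6*(⅙)) = 0 + (2 + 1) = 0 + 3 = 3)
(11*(-14))*k(w(3)) = (11*(-14))*3 = -154*3 = -462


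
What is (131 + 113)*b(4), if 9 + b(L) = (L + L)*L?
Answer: 5612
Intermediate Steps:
b(L) = -9 + 2*L² (b(L) = -9 + (L + L)*L = -9 + (2*L)*L = -9 + 2*L²)
(131 + 113)*b(4) = (131 + 113)*(-9 + 2*4²) = 244*(-9 + 2*16) = 244*(-9 + 32) = 244*23 = 5612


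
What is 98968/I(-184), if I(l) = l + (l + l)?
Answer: -12371/69 ≈ -179.29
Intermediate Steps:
I(l) = 3*l (I(l) = l + 2*l = 3*l)
98968/I(-184) = 98968/((3*(-184))) = 98968/(-552) = 98968*(-1/552) = -12371/69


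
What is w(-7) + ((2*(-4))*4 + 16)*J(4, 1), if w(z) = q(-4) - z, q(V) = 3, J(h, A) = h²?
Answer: -246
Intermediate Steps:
w(z) = 3 - z
w(-7) + ((2*(-4))*4 + 16)*J(4, 1) = (3 - 1*(-7)) + ((2*(-4))*4 + 16)*4² = (3 + 7) + (-8*4 + 16)*16 = 10 + (-32 + 16)*16 = 10 - 16*16 = 10 - 256 = -246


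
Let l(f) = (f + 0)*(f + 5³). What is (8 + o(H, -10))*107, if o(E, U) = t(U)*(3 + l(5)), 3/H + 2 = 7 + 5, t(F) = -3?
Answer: -208757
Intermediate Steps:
l(f) = f*(125 + f) (l(f) = f*(f + 125) = f*(125 + f))
H = 3/10 (H = 3/(-2 + (7 + 5)) = 3/(-2 + 12) = 3/10 ≈ 0.30000)
o(E, U) = -1959 (o(E, U) = -3*(3 + 5*(125 + 5)) = -3*(3 + 5*130) = -3*(3 + 650) = -3*653 = -1959)
(8 + o(H, -10))*107 = (8 - 1959)*107 = -1951*107 = -208757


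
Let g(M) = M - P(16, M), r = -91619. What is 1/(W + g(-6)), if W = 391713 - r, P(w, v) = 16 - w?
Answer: 1/483326 ≈ 2.0690e-6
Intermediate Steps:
W = 483332 (W = 391713 - 1*(-91619) = 391713 + 91619 = 483332)
g(M) = M (g(M) = M - (16 - 1*16) = M - (16 - 16) = M - 1*0 = M + 0 = M)
1/(W + g(-6)) = 1/(483332 - 6) = 1/483326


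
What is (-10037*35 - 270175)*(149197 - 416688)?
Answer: 166237631770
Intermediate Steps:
(-10037*35 - 270175)*(149197 - 416688) = (-351295 - 270175)*(-267491) = -621470*(-267491) = 166237631770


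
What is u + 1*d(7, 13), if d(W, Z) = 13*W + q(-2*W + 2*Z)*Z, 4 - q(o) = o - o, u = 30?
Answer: 173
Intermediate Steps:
q(o) = 4 (q(o) = 4 - (o - o) = 4 - 1*0 = 4 + 0 = 4)
d(W, Z) = 4*Z + 13*W (d(W, Z) = 13*W + 4*Z = 4*Z + 13*W)
u + 1*d(7, 13) = 30 + 1*(4*13 + 13*7) = 30 + 1*(52 + 91) = 30 + 1*143 = 30 + 143 = 173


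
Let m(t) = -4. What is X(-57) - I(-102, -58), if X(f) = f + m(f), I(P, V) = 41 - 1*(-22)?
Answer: -124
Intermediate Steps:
I(P, V) = 63 (I(P, V) = 41 + 22 = 63)
X(f) = -4 + f (X(f) = f - 4 = -4 + f)
X(-57) - I(-102, -58) = (-4 - 57) - 1*63 = -61 - 63 = -124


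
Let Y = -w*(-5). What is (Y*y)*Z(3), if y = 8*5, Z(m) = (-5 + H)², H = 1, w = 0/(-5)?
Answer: 0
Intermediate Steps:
w = 0 (w = 0*(-⅕) = 0)
Z(m) = 16 (Z(m) = (-5 + 1)² = (-4)² = 16)
y = 40
Y = 0 (Y = -1*0*(-5) = 0*(-5) = 0)
(Y*y)*Z(3) = (0*40)*16 = 0*16 = 0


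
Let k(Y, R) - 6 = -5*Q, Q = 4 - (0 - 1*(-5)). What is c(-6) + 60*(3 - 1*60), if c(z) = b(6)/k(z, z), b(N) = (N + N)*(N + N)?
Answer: -37476/11 ≈ -3406.9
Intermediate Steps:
Q = -1 (Q = 4 - (0 + 5) = 4 - 1*5 = 4 - 5 = -1)
k(Y, R) = 11 (k(Y, R) = 6 - 5*(-1) = 6 + 5 = 11)
b(N) = 4*N² (b(N) = (2*N)*(2*N) = 4*N²)
c(z) = 144/11 (c(z) = (4*6²)/11 = (4*36)*(1/11) = 144*(1/11) = 144/11)
c(-6) + 60*(3 - 1*60) = 144/11 + 60*(3 - 1*60) = 144/11 + 60*(3 - 60) = 144/11 + 60*(-57) = 144/11 - 3420 = -37476/11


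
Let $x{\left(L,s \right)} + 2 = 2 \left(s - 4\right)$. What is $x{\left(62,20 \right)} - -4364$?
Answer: $4394$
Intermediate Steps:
$x{\left(L,s \right)} = -10 + 2 s$ ($x{\left(L,s \right)} = -2 + 2 \left(s - 4\right) = -2 + 2 \left(-4 + s\right) = -2 + \left(-8 + 2 s\right) = -10 + 2 s$)
$x{\left(62,20 \right)} - -4364 = \left(-10 + 2 \cdot 20\right) - -4364 = \left(-10 + 40\right) + 4364 = 30 + 4364 = 4394$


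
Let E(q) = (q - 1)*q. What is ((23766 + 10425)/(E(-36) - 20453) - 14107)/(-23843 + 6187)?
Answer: 134887069/168800188 ≈ 0.79909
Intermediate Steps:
E(q) = q*(-1 + q) (E(q) = (-1 + q)*q = q*(-1 + q))
((23766 + 10425)/(E(-36) - 20453) - 14107)/(-23843 + 6187) = ((23766 + 10425)/(-36*(-1 - 36) - 20453) - 14107)/(-23843 + 6187) = (34191/(-36*(-37) - 20453) - 14107)/(-17656) = (34191/(1332 - 20453) - 14107)*(-1/17656) = (34191/(-19121) - 14107)*(-1/17656) = (34191*(-1/19121) - 14107)*(-1/17656) = (-34191/19121 - 14107)*(-1/17656) = -269774138/19121*(-1/17656) = 134887069/168800188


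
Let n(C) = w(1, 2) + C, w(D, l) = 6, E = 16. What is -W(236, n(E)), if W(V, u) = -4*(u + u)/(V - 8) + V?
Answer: -13408/57 ≈ -235.23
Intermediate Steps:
n(C) = 6 + C
W(V, u) = V - 8*u/(-8 + V) (W(V, u) = -4*2*u/(-8 + V) + V = -8*u/(-8 + V) + V = V - 8*u/(-8 + V))
-W(236, n(E)) = -(236**2 - 8*236 - 8*(6 + 16))/(-8 + 236) = -(55696 - 1888 - 8*22)/228 = -(55696 - 1888 - 176)/228 = -53632/228 = -1*13408/57 = -13408/57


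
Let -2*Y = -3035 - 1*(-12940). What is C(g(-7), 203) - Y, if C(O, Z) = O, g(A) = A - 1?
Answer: 9889/2 ≈ 4944.5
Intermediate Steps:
g(A) = -1 + A
Y = -9905/2 (Y = -(-3035 - 1*(-12940))/2 = -(-3035 + 12940)/2 = -½*9905 = -9905/2 ≈ -4952.5)
C(g(-7), 203) - Y = (-1 - 7) - 1*(-9905/2) = -8 + 9905/2 = 9889/2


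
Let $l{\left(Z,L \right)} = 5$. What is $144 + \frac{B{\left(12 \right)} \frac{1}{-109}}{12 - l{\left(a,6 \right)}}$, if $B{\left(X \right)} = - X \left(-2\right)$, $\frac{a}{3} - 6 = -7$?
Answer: $\frac{109848}{763} \approx 143.97$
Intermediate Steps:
$a = -3$ ($a = 18 + 3 \left(-7\right) = 18 - 21 = -3$)
$B{\left(X \right)} = 2 X$ ($B{\left(X \right)} = - \left(-2\right) X = 2 X$)
$144 + \frac{B{\left(12 \right)} \frac{1}{-109}}{12 - l{\left(a,6 \right)}} = 144 + \frac{2 \cdot 12 \frac{1}{-109}}{12 - 5} = 144 + \frac{24 \left(- \frac{1}{109}\right)}{12 - 5} = 144 - \frac{24}{109 \cdot 7} = 144 - \frac{24}{763} = \frac{109848}{763}$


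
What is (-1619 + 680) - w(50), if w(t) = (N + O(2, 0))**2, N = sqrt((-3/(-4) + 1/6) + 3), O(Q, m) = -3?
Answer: -11423/12 + sqrt(141) ≈ -940.04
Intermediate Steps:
N = sqrt(141)/6 (N = sqrt((-3*(-1/4) + 1*(1/6)) + 3) = sqrt((3/4 + 1/6) + 3) = sqrt(11/12 + 3) = sqrt(47/12) = sqrt(141)/6 ≈ 1.9791)
w(t) = (-3 + sqrt(141)/6)**2 (w(t) = (sqrt(141)/6 - 3)**2 = (-3 + sqrt(141)/6)**2)
(-1619 + 680) - w(50) = (-1619 + 680) - (155/12 - sqrt(141)) = -939 + (-155/12 + sqrt(141)) = -11423/12 + sqrt(141)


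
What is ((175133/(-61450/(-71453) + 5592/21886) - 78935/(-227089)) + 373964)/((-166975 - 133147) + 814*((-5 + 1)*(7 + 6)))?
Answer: -105169724531330269501/67830381162520560900 ≈ -1.5505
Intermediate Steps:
((175133/(-61450/(-71453) + 5592/21886) - 78935/(-227089)) + 373964)/((-166975 - 133147) + 814*((-5 + 1)*(7 + 6))) = ((175133/(-61450*(-1/71453) + 5592*(1/21886)) - 78935*(-1/227089)) + 373964)/(-300122 + 814*(-4*13)) = ((175133/(61450/71453 + 2796/10943) + 78935/227089) + 373964)/(-300122 + 814*(-52)) = ((175133/(872229938/781910179) + 78935/227089) + 373964)/(-300122 - 42328) = ((175133*(781910179/872229938) + 78935/227089) + 373964)/(-342450) = ((136938275378807/872229938 + 78935/227089) + 373964)*(-1/342450) = (31097244866968058853/198073824390482 + 373964)*(-1/342450) = (105169724531330269501/198073824390482)*(-1/342450) = -105169724531330269501/67830381162520560900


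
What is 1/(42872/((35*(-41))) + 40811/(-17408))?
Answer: -24980480/804879561 ≈ -0.031036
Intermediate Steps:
1/(42872/((35*(-41))) + 40811/(-17408)) = 1/(42872/(-1435) + 40811*(-1/17408)) = 1/(42872*(-1/1435) - 40811/17408) = 1/(-42872/1435 - 40811/17408) = 1/(-804879561/24980480) = -24980480/804879561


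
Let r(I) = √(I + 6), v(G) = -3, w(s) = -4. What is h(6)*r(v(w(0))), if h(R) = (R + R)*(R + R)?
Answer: 144*√3 ≈ 249.42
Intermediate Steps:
h(R) = 4*R² (h(R) = (2*R)*(2*R) = 4*R²)
r(I) = √(6 + I)
h(6)*r(v(w(0))) = (4*6²)*√(6 - 3) = (4*36)*√3 = 144*√3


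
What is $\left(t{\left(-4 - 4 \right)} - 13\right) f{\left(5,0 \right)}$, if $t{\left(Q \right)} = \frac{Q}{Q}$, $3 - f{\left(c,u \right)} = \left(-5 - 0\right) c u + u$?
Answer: $-36$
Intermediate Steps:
$f{\left(c,u \right)} = 3 - u + 5 c u$ ($f{\left(c,u \right)} = 3 - \left(\left(-5 - 0\right) c u + u\right) = 3 - \left(\left(-5 + 0\right) c u + u\right) = 3 - \left(- 5 c u + u\right) = 3 - \left(u - 5 c u\right) = 3 + \left(- u + 5 c u\right) = 3 - u + 5 c u$)
$t{\left(Q \right)} = 1$
$\left(t{\left(-4 - 4 \right)} - 13\right) f{\left(5,0 \right)} = \left(1 - 13\right) \left(3 - 0 + 5 \cdot 5 \cdot 0\right) = - 12 \left(3 + 0 + 0\right) = \left(-12\right) 3 = -36$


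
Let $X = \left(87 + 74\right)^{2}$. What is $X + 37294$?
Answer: $63215$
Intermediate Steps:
$X = 25921$ ($X = 161^{2} = 25921$)
$X + 37294 = 25921 + 37294 = 63215$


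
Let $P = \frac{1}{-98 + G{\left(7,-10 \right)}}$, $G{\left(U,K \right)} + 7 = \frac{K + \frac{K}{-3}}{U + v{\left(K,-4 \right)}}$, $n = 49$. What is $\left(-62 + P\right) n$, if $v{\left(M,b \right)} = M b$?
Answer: $- \frac{45045259}{14825} \approx -3038.5$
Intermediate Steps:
$G{\left(U,K \right)} = -7 + \frac{2 K}{3 \left(U - 4 K\right)}$ ($G{\left(U,K \right)} = -7 + \frac{K + \frac{K}{-3}}{U + K \left(-4\right)} = -7 + \frac{K + K \left(- \frac{1}{3}\right)}{U - 4 K} = -7 + \frac{K - \frac{K}{3}}{U - 4 K} = -7 + \frac{\frac{2}{3} K}{U - 4 K} = -7 + \frac{2 K}{3 \left(U - 4 K\right)}$)
$P = - \frac{141}{14825}$ ($P = \frac{1}{-98 + \frac{\left(-21\right) 7 + 86 \left(-10\right)}{3 \left(7 - -40\right)}} = \frac{1}{-98 + \frac{-147 - 860}{3 \left(7 + 40\right)}} = \frac{1}{-98 + \frac{1}{3} \cdot \frac{1}{47} \left(-1007\right)} = \frac{1}{-98 - \frac{1007}{141}} = \frac{1}{- \frac{14825}{141}} = - \frac{141}{14825} \approx -0.009511$)
$\left(-62 + P\right) n = \left(-62 - \frac{141}{14825}\right) 49 = \left(- \frac{919291}{14825}\right) 49 = - \frac{45045259}{14825}$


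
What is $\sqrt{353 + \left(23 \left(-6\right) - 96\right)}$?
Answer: $\sqrt{119} \approx 10.909$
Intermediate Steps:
$\sqrt{353 + \left(23 \left(-6\right) - 96\right)} = \sqrt{353 - 234} = \sqrt{119}$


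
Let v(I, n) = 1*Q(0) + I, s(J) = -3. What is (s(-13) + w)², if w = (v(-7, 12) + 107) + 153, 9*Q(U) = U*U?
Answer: 62500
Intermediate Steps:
Q(U) = U²/9 (Q(U) = (U*U)/9 = U²/9)
v(I, n) = I (v(I, n) = 1*((⅑)*0²) + I = 1*((⅑)*0) + I = 1*0 + I = 0 + I = I)
w = 253 (w = (-7 + 107) + 153 = 100 + 153 = 253)
(s(-13) + w)² = (-3 + 253)² = 250² = 62500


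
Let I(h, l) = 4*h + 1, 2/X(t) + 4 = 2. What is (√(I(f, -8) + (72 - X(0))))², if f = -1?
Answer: 70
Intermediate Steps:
X(t) = -1 (X(t) = 2/(-4 + 2) = 2/(-2) = 2*(-½) = -1)
I(h, l) = 1 + 4*h
(√(I(f, -8) + (72 - X(0))))² = (√((1 + 4*(-1)) + (72 - 1*(-1))))² = (√((1 - 4) + (72 + 1)))² = (√(-3 + 73))² = (√70)² = 70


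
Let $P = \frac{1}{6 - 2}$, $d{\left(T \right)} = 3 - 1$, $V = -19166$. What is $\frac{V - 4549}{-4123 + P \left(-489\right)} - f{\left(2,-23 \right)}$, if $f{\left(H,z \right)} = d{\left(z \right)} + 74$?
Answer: $- \frac{1195696}{16981} \approx -70.414$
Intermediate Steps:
$d{\left(T \right)} = 2$
$f{\left(H,z \right)} = 76$ ($f{\left(H,z \right)} = 2 + 74 = 76$)
$P = \frac{1}{4} \approx 0.25$
$\frac{V - 4549}{-4123 + P \left(-489\right)} - f{\left(2,-23 \right)} = \frac{-19166 - 4549}{-4123 + \frac{1}{4} \left(-489\right)} - 76 = - \frac{23715}{-4123 - \frac{489}{4}} - 76 = - \frac{23715}{- \frac{16981}{4}} - 76 = \left(-23715\right) \left(- \frac{4}{16981}\right) - 76 = \frac{94860}{16981} - 76 = - \frac{1195696}{16981}$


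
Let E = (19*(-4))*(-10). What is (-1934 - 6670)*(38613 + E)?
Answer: -338765292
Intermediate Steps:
E = 760 (E = -76*(-10) = 760)
(-1934 - 6670)*(38613 + E) = (-1934 - 6670)*(38613 + 760) = -8604*39373 = -338765292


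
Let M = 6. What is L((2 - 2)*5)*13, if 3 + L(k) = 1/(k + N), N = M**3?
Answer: -8411/216 ≈ -38.940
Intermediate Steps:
N = 216 (N = 6**3 = 216)
L(k) = -3 + 1/(216 + k) (L(k) = -3 + 1/(k + 216) = -3 + 1/(216 + k))
L((2 - 2)*5)*13 = ((-647 - 3*(2 - 2)*5)/(216 + (2 - 2)*5))*13 = ((-647 - 0*5)/(216 + 0*5))*13 = ((-647 - 3*0)/(216 + 0))*13 = ((-647 + 0)/216)*13 = ((1/216)*(-647))*13 = -647/216*13 = -8411/216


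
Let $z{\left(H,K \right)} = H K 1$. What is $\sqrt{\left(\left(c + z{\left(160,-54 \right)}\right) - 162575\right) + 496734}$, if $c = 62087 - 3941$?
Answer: $\sqrt{383665} \approx 619.41$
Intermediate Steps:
$z{\left(H,K \right)} = H K$
$c = 58146$ ($c = 62087 - 3941 = 58146$)
$\sqrt{\left(\left(c + z{\left(160,-54 \right)}\right) - 162575\right) + 496734} = \sqrt{\left(\left(58146 + 160 \left(-54\right)\right) - 162575\right) + 496734} = \sqrt{\left(\left(58146 - 8640\right) - 162575\right) + 496734} = \sqrt{\left(49506 - 162575\right) + 496734} = \sqrt{-113069 + 496734} = \sqrt{383665}$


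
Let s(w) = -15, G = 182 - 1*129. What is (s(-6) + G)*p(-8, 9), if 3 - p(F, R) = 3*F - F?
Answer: 722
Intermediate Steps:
G = 53 (G = 182 - 129 = 53)
p(F, R) = 3 - 2*F (p(F, R) = 3 - (3*F - F) = 3 - 2*F)
(s(-6) + G)*p(-8, 9) = (-15 + 53)*(3 - 2*(-8)) = 38*(3 + 16) = 38*19 = 722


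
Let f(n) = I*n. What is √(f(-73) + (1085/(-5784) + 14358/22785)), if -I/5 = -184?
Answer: I*√661247250450393630/3137820 ≈ 259.15*I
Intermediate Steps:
I = 920 (I = -5*(-184) = 920)
f(n) = 920*n
√(f(-73) + (1085/(-5784) + 14358/22785)) = √(920*(-73) + (1085/(-5784) + 14358/22785)) = √(-67160 + (1085*(-1/5784) + 14358*(1/22785))) = √(-67160 + (-1085/5784 + 4786/7595)) = √(-67160 + 19441649/43929480) = √(-2950284435151/43929480) = I*√661247250450393630/3137820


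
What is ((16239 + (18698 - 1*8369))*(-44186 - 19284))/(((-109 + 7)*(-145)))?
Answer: -56209032/493 ≈ -1.1401e+5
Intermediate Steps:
((16239 + (18698 - 1*8369))*(-44186 - 19284))/(((-109 + 7)*(-145))) = ((16239 + (18698 - 8369))*(-63470))/((-102*(-145))) = ((16239 + 10329)*(-63470))/14790 = (26568*(-63470))*(1/14790) = -1686270960*1/14790 = -56209032/493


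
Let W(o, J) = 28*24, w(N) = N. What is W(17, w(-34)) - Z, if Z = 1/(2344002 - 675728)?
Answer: 1121080127/1668274 ≈ 672.00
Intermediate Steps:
W(o, J) = 672
Z = 1/1668274 ≈ 5.9942e-7
W(17, w(-34)) - Z = 672 - 1*1/1668274 = 672 - 1/1668274 = 1121080127/1668274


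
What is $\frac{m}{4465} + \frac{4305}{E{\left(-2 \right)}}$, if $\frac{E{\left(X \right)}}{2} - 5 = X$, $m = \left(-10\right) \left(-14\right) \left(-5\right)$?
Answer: $\frac{1281175}{1786} \approx 717.34$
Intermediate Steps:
$m = -700$ ($m = 140 \left(-5\right) = -700$)
$E{\left(X \right)} = 10 + 2 X$
$\frac{m}{4465} + \frac{4305}{E{\left(-2 \right)}} = - \frac{700}{4465} + \frac{4305}{10 + 2 \left(-2\right)} = \left(-700\right) \frac{1}{4465} + \frac{4305}{10 - 4} = - \frac{140}{893} + \frac{4305}{6} = - \frac{140}{893} + 4305 \cdot \frac{1}{6} = - \frac{140}{893} + \frac{1435}{2} = \frac{1281175}{1786}$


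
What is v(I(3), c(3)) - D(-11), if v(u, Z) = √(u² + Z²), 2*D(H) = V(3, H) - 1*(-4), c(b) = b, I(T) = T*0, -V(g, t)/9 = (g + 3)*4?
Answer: 109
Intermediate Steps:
V(g, t) = -108 - 36*g (V(g, t) = -9*(g + 3)*4 = -9*(3 + g)*4 = -9*(12 + 4*g) = -108 - 36*g)
I(T) = 0
D(H) = -106 (D(H) = ((-108 - 36*3) - 1*(-4))/2 = ((-108 - 108) + 4)/2 = (-216 + 4)/2 = (½)*(-212) = -106)
v(u, Z) = √(Z² + u²)
v(I(3), c(3)) - D(-11) = √(3² + 0²) - 1*(-106) = √(9 + 0) + 106 = √9 + 106 = 3 + 106 = 109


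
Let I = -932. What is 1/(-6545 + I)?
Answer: -1/7477 ≈ -0.00013374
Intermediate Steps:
1/(-6545 + I) = 1/(-6545 - 932) = 1/(-7477) = -1/7477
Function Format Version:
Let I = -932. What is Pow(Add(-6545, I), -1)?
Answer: Rational(-1, 7477) ≈ -0.00013374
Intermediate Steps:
Pow(Add(-6545, I), -1) = Pow(Add(-6545, -932), -1) = Pow(-7477, -1) = Rational(-1, 7477)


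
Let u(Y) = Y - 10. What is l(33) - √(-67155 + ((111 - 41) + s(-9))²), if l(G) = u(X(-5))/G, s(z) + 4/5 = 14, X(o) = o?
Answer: -5/11 - 7*I*√30731/5 ≈ -0.45455 - 245.42*I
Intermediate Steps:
s(z) = 66/5 (s(z) = -⅘ + 14 = 66/5)
u(Y) = -10 + Y
l(G) = -15/G (l(G) = (-10 - 5)/G = -15/G)
l(33) - √(-67155 + ((111 - 41) + s(-9))²) = -15/33 - √(-67155 + ((111 - 41) + 66/5)²) = -15*1/33 - √(-67155 + (70 + 66/5)²) = -5/11 - √(-67155 + (416/5)²) = -5/11 - √(-67155 + 173056/25) = -5/11 - √(-1505819/25) = -5/11 - 7*I*√30731/5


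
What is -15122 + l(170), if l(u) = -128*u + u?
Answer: -36712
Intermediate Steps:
l(u) = -127*u
-15122 + l(170) = -15122 - 127*170 = -15122 - 21590 = -36712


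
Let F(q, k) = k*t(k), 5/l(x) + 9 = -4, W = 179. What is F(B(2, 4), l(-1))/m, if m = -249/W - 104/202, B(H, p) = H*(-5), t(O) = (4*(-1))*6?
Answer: -2169480/447941 ≈ -4.8432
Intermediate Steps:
t(O) = -24 (t(O) = -4*6 = -24)
B(H, p) = -5*H
l(x) = -5/13 (l(x) = 5/(-9 - 4) = 5/(-13) = 5*(-1/13) = -5/13)
m = -34457/18079 (m = -249/179 - 104/202 = -249*1/179 - 104*1/202 = -249/179 - 52/101 = -34457/18079 ≈ -1.9059)
F(q, k) = -24*k (F(q, k) = k*(-24) = -24*k)
F(B(2, 4), l(-1))/m = (-24*(-5/13))/(-34457/18079) = (120/13)*(-18079/34457) = -2169480/447941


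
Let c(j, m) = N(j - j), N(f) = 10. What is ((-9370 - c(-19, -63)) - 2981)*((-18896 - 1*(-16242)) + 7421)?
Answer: -58924887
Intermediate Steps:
c(j, m) = 10
((-9370 - c(-19, -63)) - 2981)*((-18896 - 1*(-16242)) + 7421) = ((-9370 - 1*10) - 2981)*((-18896 - 1*(-16242)) + 7421) = ((-9370 - 10) - 2981)*((-18896 + 16242) + 7421) = (-9380 - 2981)*(-2654 + 7421) = -12361*4767 = -58924887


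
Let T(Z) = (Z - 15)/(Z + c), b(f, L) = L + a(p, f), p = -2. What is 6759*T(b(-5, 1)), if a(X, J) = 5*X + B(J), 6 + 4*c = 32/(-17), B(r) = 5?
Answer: 4366314/203 ≈ 21509.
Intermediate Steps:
c = -67/34 (c = -3/2 + (32/(-17))/4 = -3/2 + (32*(-1/17))/4 = -3/2 + (1/4)*(-32/17) = -3/2 - 8/17 = -67/34 ≈ -1.9706)
a(X, J) = 5 + 5*X (a(X, J) = 5*X + 5 = 5 + 5*X)
b(f, L) = -5 + L (b(f, L) = L + (5 + 5*(-2)) = L + (5 - 10) = L - 5 = -5 + L)
T(Z) = (-15 + Z)/(-67/34 + Z) (T(Z) = (Z - 15)/(Z - 67/34) = (-15 + Z)/(-67/34 + Z))
6759*T(b(-5, 1)) = 6759*(34*(-15 + (-5 + 1))/(-67 + 34*(-5 + 1))) = 6759*(34*(-15 - 4)/(-67 + 34*(-4))) = 6759*(34*(-19)/(-67 - 136)) = 6759*(34*(-19)/(-203)) = 6759*(34*(-1/203)*(-19)) = 6759*(646/203) = 4366314/203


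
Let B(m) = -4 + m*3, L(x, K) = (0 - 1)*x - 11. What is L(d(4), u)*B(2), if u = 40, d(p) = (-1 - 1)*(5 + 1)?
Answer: 2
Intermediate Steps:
d(p) = -12 (d(p) = -2*6 = -12)
L(x, K) = -11 - x (L(x, K) = -x - 11 = -11 - x)
B(m) = -4 + 3*m
L(d(4), u)*B(2) = (-11 - 1*(-12))*(-4 + 3*2) = (-11 + 12)*(-4 + 6) = 1*2 = 2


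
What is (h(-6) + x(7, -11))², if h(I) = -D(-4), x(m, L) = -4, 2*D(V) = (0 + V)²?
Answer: 144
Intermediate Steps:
D(V) = V²/2 (D(V) = (0 + V)²/2 = V²/2)
h(I) = -8 (h(I) = -(-4)²/2 = -16/2 = -1*8 = -8)
(h(-6) + x(7, -11))² = (-8 - 4)² = (-12)² = 144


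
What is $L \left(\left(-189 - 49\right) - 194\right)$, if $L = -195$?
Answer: $84240$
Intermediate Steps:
$L \left(\left(-189 - 49\right) - 194\right) = - 195 \left(\left(-189 - 49\right) - 194\right) = - 195 \left(-238 - 194\right) = \left(-195\right) \left(-432\right) = 84240$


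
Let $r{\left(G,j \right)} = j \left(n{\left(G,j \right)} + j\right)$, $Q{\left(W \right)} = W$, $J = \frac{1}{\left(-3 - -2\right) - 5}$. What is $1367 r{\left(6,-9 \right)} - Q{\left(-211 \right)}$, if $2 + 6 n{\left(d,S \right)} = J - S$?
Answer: $\frac{387705}{4} \approx 96926.0$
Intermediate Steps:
$J = - \frac{1}{6}$ ($J = \frac{1}{\left(-3 + 2\right) - 5} = \frac{1}{-1 - 5} = \frac{1}{-6} = - \frac{1}{6} \approx -0.16667$)
$n{\left(d,S \right)} = - \frac{13}{36} - \frac{S}{6}$ ($n{\left(d,S \right)} = - \frac{1}{3} + \frac{- \frac{1}{6} - S}{6} = - \frac{1}{3} - \left(\frac{1}{36} + \frac{S}{6}\right) = - \frac{13}{36} - \frac{S}{6}$)
$r{\left(G,j \right)} = j \left(- \frac{13}{36} + \frac{5 j}{6}\right)$ ($r{\left(G,j \right)} = j \left(\left(- \frac{13}{36} - \frac{j}{6}\right) + j\right) = j \left(- \frac{13}{36} + \frac{5 j}{6}\right)$)
$1367 r{\left(6,-9 \right)} - Q{\left(-211 \right)} = 1367 \cdot \frac{1}{36} \left(-9\right) \left(-13 + 30 \left(-9\right)\right) - -211 = 1367 \cdot \frac{1}{36} \left(-9\right) \left(-13 - 270\right) + 211 = 1367 \cdot \frac{1}{36} \left(-9\right) \left(-283\right) + 211 = 1367 \cdot \frac{283}{4} + 211 = \frac{386861}{4} + 211 = \frac{387705}{4}$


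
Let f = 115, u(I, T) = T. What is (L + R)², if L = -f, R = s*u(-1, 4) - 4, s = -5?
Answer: 19321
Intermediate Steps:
R = -24 (R = -5*4 - 4 = -20 - 4 = -24)
L = -115 (L = -1*115 = -115)
(L + R)² = (-115 - 24)² = (-139)² = 19321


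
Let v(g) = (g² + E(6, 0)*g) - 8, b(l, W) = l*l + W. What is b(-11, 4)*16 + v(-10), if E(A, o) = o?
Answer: 2092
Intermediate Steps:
b(l, W) = W + l² (b(l, W) = l² + W = W + l²)
v(g) = -8 + g² (v(g) = (g² + 0*g) - 8 = (g² + 0) - 8 = g² - 8 = -8 + g²)
b(-11, 4)*16 + v(-10) = (4 + (-11)²)*16 + (-8 + (-10)²) = (4 + 121)*16 + (-8 + 100) = 125*16 + 92 = 2000 + 92 = 2092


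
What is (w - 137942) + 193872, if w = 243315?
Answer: 299245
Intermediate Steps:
(w - 137942) + 193872 = (243315 - 137942) + 193872 = 105373 + 193872 = 299245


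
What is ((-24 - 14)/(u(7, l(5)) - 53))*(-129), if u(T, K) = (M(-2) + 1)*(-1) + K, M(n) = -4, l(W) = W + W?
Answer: -2451/20 ≈ -122.55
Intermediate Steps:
l(W) = 2*W
u(T, K) = 3 + K (u(T, K) = (-4 + 1)*(-1) + K = -3*(-1) + K = 3 + K)
((-24 - 14)/(u(7, l(5)) - 53))*(-129) = ((-24 - 14)/((3 + 2*5) - 53))*(-129) = -38/((3 + 10) - 53)*(-129) = -38/(13 - 53)*(-129) = -38/(-40)*(-129) = -38*(-1/40)*(-129) = (19/20)*(-129) = -2451/20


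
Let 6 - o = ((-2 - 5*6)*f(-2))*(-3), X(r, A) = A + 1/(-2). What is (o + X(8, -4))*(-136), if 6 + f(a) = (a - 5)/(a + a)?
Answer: -55692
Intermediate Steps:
X(r, A) = -1/2 + A (X(r, A) = A - 1/2 = -1/2 + A)
f(a) = -6 + (-5 + a)/(2*a) (f(a) = -6 + (a - 5)/(a + a) = -6 + (-5 + a)/((2*a)) = -6 + (-5 + a)*(1/(2*a)) = -6 + (-5 + a)/(2*a))
o = 414 (o = 6 - (-2 - 5*6)*((1/2)*(-5 - 11*(-2))/(-2))*(-3) = 6 - (-2 - 30)*((1/2)*(-1/2)*(-5 + 22))*(-3) = 6 - (-16*(-1)*17/2)*(-3) = 6 - (-32*(-17/4))*(-3) = 6 - 136*(-3) = 6 - 1*(-408) = 6 + 408 = 414)
(o + X(8, -4))*(-136) = (414 + (-1/2 - 4))*(-136) = (414 - 9/2)*(-136) = (819/2)*(-136) = -55692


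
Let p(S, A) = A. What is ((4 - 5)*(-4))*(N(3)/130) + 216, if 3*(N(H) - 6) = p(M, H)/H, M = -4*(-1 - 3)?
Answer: 42158/195 ≈ 216.19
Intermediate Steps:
M = 16 (M = -4*(-4) = 16)
N(H) = 19/3 (N(H) = 6 + (H/H)/3 = 6 + (⅓)*1 = 6 + ⅓ = 19/3)
((4 - 5)*(-4))*(N(3)/130) + 216 = ((4 - 5)*(-4))*((19/3)/130) + 216 = (-1*(-4))*((19/3)*(1/130)) + 216 = 4*(19/390) + 216 = 38/195 + 216 = 42158/195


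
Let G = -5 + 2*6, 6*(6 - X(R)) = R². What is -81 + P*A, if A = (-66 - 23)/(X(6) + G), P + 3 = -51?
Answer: 4239/7 ≈ 605.57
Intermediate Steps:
P = -54 (P = -3 - 51 = -54)
X(R) = 6 - R²/6
G = 7 (G = -5 + 12 = 7)
A = -89/7 (A = (-66 - 23)/((6 - ⅙*6²) + 7) = -89/((6 - ⅙*36) + 7) = -89/((6 - 6) + 7) = -89/(0 + 7) = -89/7 ≈ -12.714)
-81 + P*A = -81 - 54*(-89/7) = -81 + 4806/7 = 4239/7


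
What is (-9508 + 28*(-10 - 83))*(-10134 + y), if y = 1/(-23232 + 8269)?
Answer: 1836603640816/14963 ≈ 1.2274e+8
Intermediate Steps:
y = -1/14963 (y = 1/(-14963) = -1/14963 ≈ -6.6831e-5)
(-9508 + 28*(-10 - 83))*(-10134 + y) = (-9508 + 28*(-10 - 83))*(-10134 - 1/14963) = (-9508 + 28*(-93))*(-151635043/14963) = (-9508 - 2604)*(-151635043/14963) = -12112*(-151635043/14963) = 1836603640816/14963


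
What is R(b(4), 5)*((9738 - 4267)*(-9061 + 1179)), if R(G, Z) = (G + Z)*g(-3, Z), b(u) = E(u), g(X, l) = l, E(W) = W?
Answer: -1940508990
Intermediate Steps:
b(u) = u
R(G, Z) = Z*(G + Z) (R(G, Z) = (G + Z)*Z = Z*(G + Z))
R(b(4), 5)*((9738 - 4267)*(-9061 + 1179)) = (5*(4 + 5))*((9738 - 4267)*(-9061 + 1179)) = (5*9)*(5471*(-7882)) = 45*(-43122422) = -1940508990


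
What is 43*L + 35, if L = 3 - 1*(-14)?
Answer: 766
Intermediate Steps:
L = 17 (L = 3 + 14 = 17)
43*L + 35 = 43*17 + 35 = 731 + 35 = 766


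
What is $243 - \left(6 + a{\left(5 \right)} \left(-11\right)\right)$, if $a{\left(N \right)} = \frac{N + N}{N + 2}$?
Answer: $\frac{1769}{7} \approx 252.71$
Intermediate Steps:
$a{\left(N \right)} = \frac{2 N}{2 + N}$
$243 - \left(6 + a{\left(5 \right)} \left(-11\right)\right) = 243 - \left(6 + 2 \cdot 5 \frac{1}{2 + 5} \left(-11\right)\right) = 243 - \left(6 + 2 \cdot 5 \cdot \frac{1}{7} \left(-11\right)\right) = 243 - \left(6 + \frac{10}{7} \left(-11\right)\right) = 243 - \left(6 - \frac{110}{7}\right) = 243 - - \frac{68}{7} = 243 + \frac{68}{7} = \frac{1769}{7}$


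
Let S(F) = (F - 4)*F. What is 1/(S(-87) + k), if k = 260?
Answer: 1/8177 ≈ 0.00012229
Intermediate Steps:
S(F) = F*(-4 + F) (S(F) = (-4 + F)*F = F*(-4 + F))
1/(S(-87) + k) = 1/(-87*(-4 - 87) + 260) = 1/(-87*(-91) + 260) = 1/(7917 + 260) = 1/8177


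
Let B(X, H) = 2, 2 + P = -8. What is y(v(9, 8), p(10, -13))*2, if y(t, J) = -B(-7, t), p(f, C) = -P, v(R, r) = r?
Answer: -4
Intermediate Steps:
P = -10 (P = -2 - 8 = -10)
p(f, C) = 10 (p(f, C) = -1*(-10) = 10)
y(t, J) = -2 (y(t, J) = -1*2 = -2)
y(v(9, 8), p(10, -13))*2 = -2*2 = -4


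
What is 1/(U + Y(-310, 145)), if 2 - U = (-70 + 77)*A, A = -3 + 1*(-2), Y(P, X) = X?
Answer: 1/182 ≈ 0.0054945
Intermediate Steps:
A = -5 (A = -3 - 2 = -5)
U = 37 (U = 2 - (-70 + 77)*(-5) = 2 - 7*(-5) = 2 - 1*(-35) = 2 + 35 = 37)
1/(U + Y(-310, 145)) = 1/(37 + 145) = 1/182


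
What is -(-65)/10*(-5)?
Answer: -65/2 ≈ -32.500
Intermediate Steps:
-(-65)/10*(-5) = -5*(-13/10)*(-5) = (13/2)*(-5) = -65/2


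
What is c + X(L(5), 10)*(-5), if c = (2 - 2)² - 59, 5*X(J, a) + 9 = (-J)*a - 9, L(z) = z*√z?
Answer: -41 + 50*√5 ≈ 70.803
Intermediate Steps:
L(z) = z^(3/2)
X(J, a) = -18/5 - J*a/5 (X(J, a) = -9/5 + ((-J)*a - 9)/5 = -9/5 + (-J*a - 9)/5 = -9/5 + (-9 - J*a)/5 = -9/5 + (-9/5 - J*a/5) = -18/5 - J*a/5)
c = -59 (c = 0² - 59 = 0 - 59 = -59)
c + X(L(5), 10)*(-5) = -59 + (-18/5 - ⅕*5^(3/2)*10)*(-5) = -59 + (-18/5 - ⅕*5*√5*10)*(-5) = -59 + (-18/5 - 10*√5)*(-5) = -59 + (18 + 50*√5) = -41 + 50*√5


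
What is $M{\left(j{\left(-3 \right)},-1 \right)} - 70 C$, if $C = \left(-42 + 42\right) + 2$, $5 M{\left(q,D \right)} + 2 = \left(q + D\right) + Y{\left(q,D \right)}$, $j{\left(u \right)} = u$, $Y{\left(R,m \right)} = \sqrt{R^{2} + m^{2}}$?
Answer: $- \frac{706}{5} + \frac{\sqrt{10}}{5} \approx -140.57$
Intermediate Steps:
$M{\left(q,D \right)} = - \frac{2}{5} + \frac{D}{5} + \frac{q}{5} + \frac{\sqrt{D^{2} + q^{2}}}{5}$ ($M{\left(q,D \right)} = - \frac{2}{5} + \frac{\left(q + D\right) + \sqrt{q^{2} + D^{2}}}{5} = - \frac{2}{5} + \frac{\left(D + q\right) + \sqrt{D^{2} + q^{2}}}{5} = - \frac{2}{5} + \frac{D + q + \sqrt{D^{2} + q^{2}}}{5} = - \frac{2}{5} + \left(\frac{D}{5} + \frac{q}{5} + \frac{\sqrt{D^{2} + q^{2}}}{5}\right) = - \frac{2}{5} + \frac{D}{5} + \frac{q}{5} + \frac{\sqrt{D^{2} + q^{2}}}{5}$)
$C = 2$ ($C = 0 + 2 = 2$)
$M{\left(j{\left(-3 \right)},-1 \right)} - 70 C = \left(- \frac{2}{5} + \frac{1}{5} \left(-1\right) + \frac{1}{5} \left(-3\right) + \frac{\sqrt{\left(-1\right)^{2} + \left(-3\right)^{2}}}{5}\right) - 140 = \left(- \frac{2}{5} - \frac{1}{5} - \frac{3}{5} + \frac{\sqrt{1 + 9}}{5}\right) - 140 = \left(- \frac{2}{5} - \frac{1}{5} - \frac{3}{5} + \frac{\sqrt{10}}{5}\right) - 140 = \left(- \frac{6}{5} + \frac{\sqrt{10}}{5}\right) - 140 = - \frac{706}{5} + \frac{\sqrt{10}}{5}$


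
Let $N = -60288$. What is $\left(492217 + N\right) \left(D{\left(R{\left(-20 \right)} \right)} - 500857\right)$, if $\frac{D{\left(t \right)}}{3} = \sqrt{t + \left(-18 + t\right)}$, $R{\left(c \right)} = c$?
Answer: $-216334663153 + 1295787 i \sqrt{58} \approx -2.1633 \cdot 10^{11} + 9.8684 \cdot 10^{6} i$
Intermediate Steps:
$D{\left(t \right)} = 3 \sqrt{-18 + 2 t}$ ($D{\left(t \right)} = 3 \sqrt{t + \left(-18 + t\right)} = 3 \sqrt{-18 + 2 t}$)
$\left(492217 + N\right) \left(D{\left(R{\left(-20 \right)} \right)} - 500857\right) = \left(492217 - 60288\right) \left(3 \sqrt{-18 + 2 \left(-20\right)} - 500857\right) = 431929 \left(3 \sqrt{-18 - 40} - 500857\right) = 431929 \left(3 \sqrt{-58} - 500857\right) = 431929 \left(3 i \sqrt{58} - 500857\right) = 431929 \left(-500857 + 3 i \sqrt{58}\right) = -216334663153 + 1295787 i \sqrt{58}$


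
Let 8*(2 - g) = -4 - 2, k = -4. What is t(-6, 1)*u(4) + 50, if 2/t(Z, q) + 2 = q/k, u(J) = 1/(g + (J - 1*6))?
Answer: 1318/27 ≈ 48.815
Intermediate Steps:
g = 11/4 (g = 2 - (-4 - 2)/8 = 2 - ⅛*(-6) = 2 + ¾ = 11/4 ≈ 2.7500)
u(J) = 1/(-13/4 + J) (u(J) = 1/(11/4 + (J - 1*6)) = 1/(11/4 + (J - 6)) = 1/(11/4 + (-6 + J)) = 1/(-13/4 + J))
t(Z, q) = 2/(-2 - q/4) (t(Z, q) = 2/(-2 + q/(-4)) = 2/(-2 + q*(-¼)) = 2/(-2 - q/4))
t(-6, 1)*u(4) + 50 = (-8/(8 + 1))*(4/(-13 + 4*4)) + 50 = (-8/9)*(4/(-13 + 16)) + 50 = (-8*⅑)*(4/3) + 50 = -32/(9*3) + 50 = -8/9*4/3 + 50 = -32/27 + 50 = 1318/27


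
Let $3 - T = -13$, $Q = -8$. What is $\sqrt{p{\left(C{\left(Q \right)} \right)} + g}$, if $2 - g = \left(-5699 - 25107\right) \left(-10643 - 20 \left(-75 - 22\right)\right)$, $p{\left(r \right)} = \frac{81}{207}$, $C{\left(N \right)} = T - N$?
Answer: $\frac{i \sqrt{141827341657}}{23} \approx 16374.0 i$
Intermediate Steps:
$T = 16$ ($T = 3 - -13 = 3 + 13 = 16$)
$C{\left(N \right)} = 16 - N$
$p{\left(r \right)} = \frac{9}{23}$ ($p{\left(r \right)} = 81 \cdot \frac{1}{207} = \frac{9}{23}$)
$g = -268104616$ ($g = 2 - \left(-5699 - 25107\right) \left(-10643 - 20 \left(-75 - 22\right)\right) = 2 - - 30806 \left(-10643 - -1940\right) = 2 - - 30806 \left(-10643 + 1940\right) = 2 - \left(-30806\right) \left(-8703\right) = 2 - 268104618 = -268104616$)
$\sqrt{p{\left(C{\left(Q \right)} \right)} + g} = \sqrt{\frac{9}{23} - 268104616} = \sqrt{- \frac{6166406159}{23}} = \frac{i \sqrt{141827341657}}{23}$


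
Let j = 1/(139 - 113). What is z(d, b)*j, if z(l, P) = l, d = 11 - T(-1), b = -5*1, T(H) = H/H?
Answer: 5/13 ≈ 0.38462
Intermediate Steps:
T(H) = 1
b = -5
d = 10 (d = 11 - 1*1 = 11 - 1 = 10)
j = 1/26 ≈ 0.038462
z(d, b)*j = 10*(1/26) = 5/13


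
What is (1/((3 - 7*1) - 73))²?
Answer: 1/5929 ≈ 0.00016866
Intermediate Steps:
(1/((3 - 7*1) - 73))² = (1/((3 - 7) - 73))² = (1/(-4 - 73))² = (1/(-77))² = (-1/77)² = 1/5929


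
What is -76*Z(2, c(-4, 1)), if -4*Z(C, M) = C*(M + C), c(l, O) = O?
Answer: 114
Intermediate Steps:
Z(C, M) = -C*(C + M)/4 (Z(C, M) = -C*(M + C)/4 = -C*(C + M)/4)
-76*Z(2, c(-4, 1)) = -(-19)*2*(2 + 1) = -(-19)*2*3 = -76*(-3/2) = 114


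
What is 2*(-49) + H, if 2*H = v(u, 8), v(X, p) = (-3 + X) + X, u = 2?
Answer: -195/2 ≈ -97.500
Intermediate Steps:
v(X, p) = -3 + 2*X
H = ½ (H = (-3 + 2*2)/2 = (-3 + 4)/2 = (½)*1 = ½ ≈ 0.50000)
2*(-49) + H = 2*(-49) + ½ = -98 + ½ = -195/2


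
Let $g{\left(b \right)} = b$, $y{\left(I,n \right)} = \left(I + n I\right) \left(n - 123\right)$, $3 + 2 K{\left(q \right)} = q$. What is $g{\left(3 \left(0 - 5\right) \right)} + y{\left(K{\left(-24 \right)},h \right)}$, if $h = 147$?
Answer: $-47967$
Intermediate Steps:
$K{\left(q \right)} = - \frac{3}{2} + \frac{q}{2}$
$y{\left(I,n \right)} = \left(-123 + n\right) \left(I + I n\right)$ ($y{\left(I,n \right)} = \left(I + I n\right) \left(-123 + n\right) = \left(-123 + n\right) \left(I + I n\right)$)
$g{\left(3 \left(0 - 5\right) \right)} + y{\left(K{\left(-24 \right)},h \right)} = 3 \left(0 - 5\right) + \left(- \frac{3}{2} + \frac{1}{2} \left(-24\right)\right) \left(-123 + 147^{2} - 17934\right) = 3 \left(-5\right) + \left(- \frac{3}{2} - 12\right) \left(-123 + 21609 - 17934\right) = -15 - 47952 = -47967$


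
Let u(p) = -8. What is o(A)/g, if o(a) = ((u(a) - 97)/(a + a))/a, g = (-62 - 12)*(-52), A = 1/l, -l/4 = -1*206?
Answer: -4455780/481 ≈ -9263.6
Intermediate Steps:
l = 824 (l = -(-4)*206 = -4*(-206) = 824)
A = 1/824 ≈ 0.0012136
g = 3848 (g = -74*(-52) = 3848)
o(a) = -105/(2*a²) (o(a) = ((-8 - 97)/(a + a))/a = (-105*1/(2*a))/a = (-105/(2*a))/a = -105/(2*a²))
o(A)/g = -105/(2*824⁻²)/3848 = -105/2*678976*(1/3848) = -35646240*1/3848 = -4455780/481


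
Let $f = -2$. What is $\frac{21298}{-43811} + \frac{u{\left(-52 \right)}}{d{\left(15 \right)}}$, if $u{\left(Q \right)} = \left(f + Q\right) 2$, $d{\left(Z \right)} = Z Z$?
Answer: $- \frac{1058182}{1095275} \approx -0.96613$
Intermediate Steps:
$d{\left(Z \right)} = Z^{2}$
$u{\left(Q \right)} = -4 + 2 Q$ ($u{\left(Q \right)} = \left(-2 + Q\right) 2 = -4 + 2 Q$)
$\frac{21298}{-43811} + \frac{u{\left(-52 \right)}}{d{\left(15 \right)}} = \frac{21298}{-43811} + \frac{-4 + 2 \left(-52\right)}{15^{2}} = 21298 \left(- \frac{1}{43811}\right) + \frac{-4 - 104}{225} = - \frac{21298}{43811} - \frac{12}{25} = - \frac{1058182}{1095275}$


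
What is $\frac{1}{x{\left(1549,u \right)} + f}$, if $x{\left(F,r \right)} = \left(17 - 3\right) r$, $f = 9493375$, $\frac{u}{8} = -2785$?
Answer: $\frac{1}{9181455} \approx 1.0892 \cdot 10^{-7}$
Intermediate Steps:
$u = -22280$ ($u = 8 \left(-2785\right) = -22280$)
$x{\left(F,r \right)} = 14 r$
$\frac{1}{x{\left(1549,u \right)} + f} = \frac{1}{14 \left(-22280\right) + 9493375} = \frac{1}{-311920 + 9493375} = \frac{1}{9181455}$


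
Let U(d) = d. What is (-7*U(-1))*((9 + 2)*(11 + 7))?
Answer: 1386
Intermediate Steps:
(-7*U(-1))*((9 + 2)*(11 + 7)) = (-7*(-1))*((9 + 2)*(11 + 7)) = 7*(11*18) = 7*198 = 1386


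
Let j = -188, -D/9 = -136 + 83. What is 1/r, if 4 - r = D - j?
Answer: -1/661 ≈ -0.0015129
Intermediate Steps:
D = 477 (D = -9*(-136 + 83) = -9*(-53) = 477)
r = -661 (r = 4 - (477 - 1*(-188)) = 4 - (477 + 188) = 4 - 1*665 = 4 - 665 = -661)
1/r = 1/(-661) = -1/661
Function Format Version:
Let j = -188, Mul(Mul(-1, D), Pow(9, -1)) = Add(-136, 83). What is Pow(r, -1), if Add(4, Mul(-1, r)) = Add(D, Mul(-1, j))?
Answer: Rational(-1, 661) ≈ -0.0015129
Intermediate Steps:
D = 477 (D = Mul(-9, Add(-136, 83)) = Mul(-9, -53) = 477)
r = -661 (r = Add(4, Mul(-1, Add(477, Mul(-1, -188)))) = Add(4, Mul(-1, Add(477, 188))) = Add(4, Mul(-1, 665)) = Add(4, -665) = -661)
Pow(r, -1) = Pow(-661, -1) = Rational(-1, 661)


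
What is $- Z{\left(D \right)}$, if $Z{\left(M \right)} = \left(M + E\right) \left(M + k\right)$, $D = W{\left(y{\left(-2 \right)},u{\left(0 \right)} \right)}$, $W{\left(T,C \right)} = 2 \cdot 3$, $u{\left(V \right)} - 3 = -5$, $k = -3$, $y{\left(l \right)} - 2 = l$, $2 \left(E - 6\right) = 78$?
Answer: $-153$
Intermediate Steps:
$E = 45$ ($E = 6 + \frac{1}{2} \cdot 78 = 6 + 39 = 45$)
$y{\left(l \right)} = 2 + l$
$u{\left(V \right)} = -2$ ($u{\left(V \right)} = 3 - 5 = -2$)
$W{\left(T,C \right)} = 6$
$D = 6$
$Z{\left(M \right)} = \left(-3 + M\right) \left(45 + M\right)$ ($Z{\left(M \right)} = \left(M + 45\right) \left(M - 3\right) = \left(45 + M\right) \left(-3 + M\right) = \left(-3 + M\right) \left(45 + M\right)$)
$- Z{\left(D \right)} = - (-135 + 6^{2} + 42 \cdot 6) = - (-135 + 36 + 252) = \left(-1\right) 153 = -153$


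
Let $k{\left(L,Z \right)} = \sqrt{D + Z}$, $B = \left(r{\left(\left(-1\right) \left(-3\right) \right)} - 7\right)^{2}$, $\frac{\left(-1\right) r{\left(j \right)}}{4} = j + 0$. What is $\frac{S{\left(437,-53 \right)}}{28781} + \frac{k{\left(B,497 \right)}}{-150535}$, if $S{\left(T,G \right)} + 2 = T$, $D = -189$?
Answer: $\frac{435}{28781} - \frac{2 \sqrt{77}}{150535} \approx 0.014998$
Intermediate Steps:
$S{\left(T,G \right)} = -2 + T$
$r{\left(j \right)} = - 4 j$ ($r{\left(j \right)} = - 4 \left(j + 0\right) = - 4 j$)
$B = 361$ ($B = \left(- 4 \left(\left(-1\right) \left(-3\right)\right) - 7\right)^{2} = \left(\left(-4\right) 3 - 7\right)^{2} = \left(-12 - 7\right)^{2} = \left(-19\right)^{2} = 361$)
$k{\left(L,Z \right)} = \sqrt{-189 + Z}$
$\frac{S{\left(437,-53 \right)}}{28781} + \frac{k{\left(B,497 \right)}}{-150535} = \frac{-2 + 437}{28781} + \frac{\sqrt{-189 + 497}}{-150535} = 435 \cdot \frac{1}{28781} + \sqrt{308} \left(- \frac{1}{150535}\right) = \frac{435}{28781} + 2 \sqrt{77} \left(- \frac{1}{150535}\right) = \frac{435}{28781} - \frac{2 \sqrt{77}}{150535}$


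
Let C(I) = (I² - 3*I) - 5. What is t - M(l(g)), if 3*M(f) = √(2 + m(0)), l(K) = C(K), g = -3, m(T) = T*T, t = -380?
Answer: -380 - √2/3 ≈ -380.47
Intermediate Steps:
C(I) = -5 + I² - 3*I
m(T) = T²
l(K) = -5 + K² - 3*K
M(f) = √2/3 (M(f) = √(2 + 0²)/3 = √(2 + 0)/3 = √2/3)
t - M(l(g)) = -380 - √2/3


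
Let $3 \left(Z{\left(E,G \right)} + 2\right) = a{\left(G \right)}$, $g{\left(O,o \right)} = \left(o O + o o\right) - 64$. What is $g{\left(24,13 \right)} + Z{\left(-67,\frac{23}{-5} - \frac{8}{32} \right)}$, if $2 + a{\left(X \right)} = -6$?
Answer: $\frac{1237}{3} \approx 412.33$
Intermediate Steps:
$g{\left(O,o \right)} = -64 + o^{2} + O o$ ($g{\left(O,o \right)} = \left(O o + o^{2}\right) - 64 = \left(o^{2} + O o\right) - 64 = -64 + o^{2} + O o$)
$a{\left(X \right)} = -8$ ($a{\left(X \right)} = -2 - 6 = -8$)
$Z{\left(E,G \right)} = - \frac{14}{3}$ ($Z{\left(E,G \right)} = -2 + \frac{1}{3} \left(-8\right) = -2 - \frac{8}{3} = - \frac{14}{3}$)
$g{\left(24,13 \right)} + Z{\left(-67,\frac{23}{-5} - \frac{8}{32} \right)} = \left(-64 + 13^{2} + 24 \cdot 13\right) - \frac{14}{3} = \left(-64 + 169 + 312\right) - \frac{14}{3} = 417 - \frac{14}{3} = \frac{1237}{3}$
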